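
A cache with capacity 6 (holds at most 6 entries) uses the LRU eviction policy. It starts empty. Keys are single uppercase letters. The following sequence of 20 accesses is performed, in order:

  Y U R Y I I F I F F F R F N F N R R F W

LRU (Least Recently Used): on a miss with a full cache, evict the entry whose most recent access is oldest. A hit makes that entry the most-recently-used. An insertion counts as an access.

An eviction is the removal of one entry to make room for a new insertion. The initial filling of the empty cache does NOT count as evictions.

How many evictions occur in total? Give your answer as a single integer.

LRU simulation (capacity=6):
  1. access Y: MISS. Cache (LRU->MRU): [Y]
  2. access U: MISS. Cache (LRU->MRU): [Y U]
  3. access R: MISS. Cache (LRU->MRU): [Y U R]
  4. access Y: HIT. Cache (LRU->MRU): [U R Y]
  5. access I: MISS. Cache (LRU->MRU): [U R Y I]
  6. access I: HIT. Cache (LRU->MRU): [U R Y I]
  7. access F: MISS. Cache (LRU->MRU): [U R Y I F]
  8. access I: HIT. Cache (LRU->MRU): [U R Y F I]
  9. access F: HIT. Cache (LRU->MRU): [U R Y I F]
  10. access F: HIT. Cache (LRU->MRU): [U R Y I F]
  11. access F: HIT. Cache (LRU->MRU): [U R Y I F]
  12. access R: HIT. Cache (LRU->MRU): [U Y I F R]
  13. access F: HIT. Cache (LRU->MRU): [U Y I R F]
  14. access N: MISS. Cache (LRU->MRU): [U Y I R F N]
  15. access F: HIT. Cache (LRU->MRU): [U Y I R N F]
  16. access N: HIT. Cache (LRU->MRU): [U Y I R F N]
  17. access R: HIT. Cache (LRU->MRU): [U Y I F N R]
  18. access R: HIT. Cache (LRU->MRU): [U Y I F N R]
  19. access F: HIT. Cache (LRU->MRU): [U Y I N R F]
  20. access W: MISS, evict U. Cache (LRU->MRU): [Y I N R F W]
Total: 13 hits, 7 misses, 1 evictions

Answer: 1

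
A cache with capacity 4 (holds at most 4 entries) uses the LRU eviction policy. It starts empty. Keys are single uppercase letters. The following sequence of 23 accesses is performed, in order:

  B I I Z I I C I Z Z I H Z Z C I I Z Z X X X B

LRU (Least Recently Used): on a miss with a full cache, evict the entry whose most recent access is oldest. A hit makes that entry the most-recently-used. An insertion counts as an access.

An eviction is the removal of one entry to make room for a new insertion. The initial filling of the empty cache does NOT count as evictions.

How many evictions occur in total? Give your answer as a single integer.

Answer: 3

Derivation:
LRU simulation (capacity=4):
  1. access B: MISS. Cache (LRU->MRU): [B]
  2. access I: MISS. Cache (LRU->MRU): [B I]
  3. access I: HIT. Cache (LRU->MRU): [B I]
  4. access Z: MISS. Cache (LRU->MRU): [B I Z]
  5. access I: HIT. Cache (LRU->MRU): [B Z I]
  6. access I: HIT. Cache (LRU->MRU): [B Z I]
  7. access C: MISS. Cache (LRU->MRU): [B Z I C]
  8. access I: HIT. Cache (LRU->MRU): [B Z C I]
  9. access Z: HIT. Cache (LRU->MRU): [B C I Z]
  10. access Z: HIT. Cache (LRU->MRU): [B C I Z]
  11. access I: HIT. Cache (LRU->MRU): [B C Z I]
  12. access H: MISS, evict B. Cache (LRU->MRU): [C Z I H]
  13. access Z: HIT. Cache (LRU->MRU): [C I H Z]
  14. access Z: HIT. Cache (LRU->MRU): [C I H Z]
  15. access C: HIT. Cache (LRU->MRU): [I H Z C]
  16. access I: HIT. Cache (LRU->MRU): [H Z C I]
  17. access I: HIT. Cache (LRU->MRU): [H Z C I]
  18. access Z: HIT. Cache (LRU->MRU): [H C I Z]
  19. access Z: HIT. Cache (LRU->MRU): [H C I Z]
  20. access X: MISS, evict H. Cache (LRU->MRU): [C I Z X]
  21. access X: HIT. Cache (LRU->MRU): [C I Z X]
  22. access X: HIT. Cache (LRU->MRU): [C I Z X]
  23. access B: MISS, evict C. Cache (LRU->MRU): [I Z X B]
Total: 16 hits, 7 misses, 3 evictions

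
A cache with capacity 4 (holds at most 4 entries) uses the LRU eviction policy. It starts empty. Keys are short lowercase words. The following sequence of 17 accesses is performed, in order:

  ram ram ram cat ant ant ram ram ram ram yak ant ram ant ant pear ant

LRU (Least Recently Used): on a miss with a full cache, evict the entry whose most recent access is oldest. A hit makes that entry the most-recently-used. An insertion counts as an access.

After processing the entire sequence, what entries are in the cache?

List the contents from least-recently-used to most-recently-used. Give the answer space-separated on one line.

Answer: yak ram pear ant

Derivation:
LRU simulation (capacity=4):
  1. access ram: MISS. Cache (LRU->MRU): [ram]
  2. access ram: HIT. Cache (LRU->MRU): [ram]
  3. access ram: HIT. Cache (LRU->MRU): [ram]
  4. access cat: MISS. Cache (LRU->MRU): [ram cat]
  5. access ant: MISS. Cache (LRU->MRU): [ram cat ant]
  6. access ant: HIT. Cache (LRU->MRU): [ram cat ant]
  7. access ram: HIT. Cache (LRU->MRU): [cat ant ram]
  8. access ram: HIT. Cache (LRU->MRU): [cat ant ram]
  9. access ram: HIT. Cache (LRU->MRU): [cat ant ram]
  10. access ram: HIT. Cache (LRU->MRU): [cat ant ram]
  11. access yak: MISS. Cache (LRU->MRU): [cat ant ram yak]
  12. access ant: HIT. Cache (LRU->MRU): [cat ram yak ant]
  13. access ram: HIT. Cache (LRU->MRU): [cat yak ant ram]
  14. access ant: HIT. Cache (LRU->MRU): [cat yak ram ant]
  15. access ant: HIT. Cache (LRU->MRU): [cat yak ram ant]
  16. access pear: MISS, evict cat. Cache (LRU->MRU): [yak ram ant pear]
  17. access ant: HIT. Cache (LRU->MRU): [yak ram pear ant]
Total: 12 hits, 5 misses, 1 evictions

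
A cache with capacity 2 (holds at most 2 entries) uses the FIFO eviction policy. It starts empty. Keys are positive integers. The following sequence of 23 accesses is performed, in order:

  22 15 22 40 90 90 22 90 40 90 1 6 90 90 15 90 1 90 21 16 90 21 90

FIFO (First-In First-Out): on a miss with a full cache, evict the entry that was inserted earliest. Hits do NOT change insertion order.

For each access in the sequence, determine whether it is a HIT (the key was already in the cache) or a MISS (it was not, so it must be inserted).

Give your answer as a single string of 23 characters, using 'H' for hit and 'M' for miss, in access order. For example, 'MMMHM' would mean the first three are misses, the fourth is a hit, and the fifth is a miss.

Answer: MMHMMHMHMMMMMHMHMMMMMMH

Derivation:
FIFO simulation (capacity=2):
  1. access 22: MISS. Cache (old->new): [22]
  2. access 15: MISS. Cache (old->new): [22 15]
  3. access 22: HIT. Cache (old->new): [22 15]
  4. access 40: MISS, evict 22. Cache (old->new): [15 40]
  5. access 90: MISS, evict 15. Cache (old->new): [40 90]
  6. access 90: HIT. Cache (old->new): [40 90]
  7. access 22: MISS, evict 40. Cache (old->new): [90 22]
  8. access 90: HIT. Cache (old->new): [90 22]
  9. access 40: MISS, evict 90. Cache (old->new): [22 40]
  10. access 90: MISS, evict 22. Cache (old->new): [40 90]
  11. access 1: MISS, evict 40. Cache (old->new): [90 1]
  12. access 6: MISS, evict 90. Cache (old->new): [1 6]
  13. access 90: MISS, evict 1. Cache (old->new): [6 90]
  14. access 90: HIT. Cache (old->new): [6 90]
  15. access 15: MISS, evict 6. Cache (old->new): [90 15]
  16. access 90: HIT. Cache (old->new): [90 15]
  17. access 1: MISS, evict 90. Cache (old->new): [15 1]
  18. access 90: MISS, evict 15. Cache (old->new): [1 90]
  19. access 21: MISS, evict 1. Cache (old->new): [90 21]
  20. access 16: MISS, evict 90. Cache (old->new): [21 16]
  21. access 90: MISS, evict 21. Cache (old->new): [16 90]
  22. access 21: MISS, evict 16. Cache (old->new): [90 21]
  23. access 90: HIT. Cache (old->new): [90 21]
Total: 6 hits, 17 misses, 15 evictions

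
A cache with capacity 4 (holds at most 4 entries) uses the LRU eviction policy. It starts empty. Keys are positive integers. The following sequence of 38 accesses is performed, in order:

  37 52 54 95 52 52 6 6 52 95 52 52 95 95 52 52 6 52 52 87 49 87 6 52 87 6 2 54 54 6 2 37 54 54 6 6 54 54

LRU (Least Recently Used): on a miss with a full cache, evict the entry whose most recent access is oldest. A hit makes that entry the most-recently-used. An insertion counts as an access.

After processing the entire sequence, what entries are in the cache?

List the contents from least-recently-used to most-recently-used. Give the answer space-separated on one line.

LRU simulation (capacity=4):
  1. access 37: MISS. Cache (LRU->MRU): [37]
  2. access 52: MISS. Cache (LRU->MRU): [37 52]
  3. access 54: MISS. Cache (LRU->MRU): [37 52 54]
  4. access 95: MISS. Cache (LRU->MRU): [37 52 54 95]
  5. access 52: HIT. Cache (LRU->MRU): [37 54 95 52]
  6. access 52: HIT. Cache (LRU->MRU): [37 54 95 52]
  7. access 6: MISS, evict 37. Cache (LRU->MRU): [54 95 52 6]
  8. access 6: HIT. Cache (LRU->MRU): [54 95 52 6]
  9. access 52: HIT. Cache (LRU->MRU): [54 95 6 52]
  10. access 95: HIT. Cache (LRU->MRU): [54 6 52 95]
  11. access 52: HIT. Cache (LRU->MRU): [54 6 95 52]
  12. access 52: HIT. Cache (LRU->MRU): [54 6 95 52]
  13. access 95: HIT. Cache (LRU->MRU): [54 6 52 95]
  14. access 95: HIT. Cache (LRU->MRU): [54 6 52 95]
  15. access 52: HIT. Cache (LRU->MRU): [54 6 95 52]
  16. access 52: HIT. Cache (LRU->MRU): [54 6 95 52]
  17. access 6: HIT. Cache (LRU->MRU): [54 95 52 6]
  18. access 52: HIT. Cache (LRU->MRU): [54 95 6 52]
  19. access 52: HIT. Cache (LRU->MRU): [54 95 6 52]
  20. access 87: MISS, evict 54. Cache (LRU->MRU): [95 6 52 87]
  21. access 49: MISS, evict 95. Cache (LRU->MRU): [6 52 87 49]
  22. access 87: HIT. Cache (LRU->MRU): [6 52 49 87]
  23. access 6: HIT. Cache (LRU->MRU): [52 49 87 6]
  24. access 52: HIT. Cache (LRU->MRU): [49 87 6 52]
  25. access 87: HIT. Cache (LRU->MRU): [49 6 52 87]
  26. access 6: HIT. Cache (LRU->MRU): [49 52 87 6]
  27. access 2: MISS, evict 49. Cache (LRU->MRU): [52 87 6 2]
  28. access 54: MISS, evict 52. Cache (LRU->MRU): [87 6 2 54]
  29. access 54: HIT. Cache (LRU->MRU): [87 6 2 54]
  30. access 6: HIT. Cache (LRU->MRU): [87 2 54 6]
  31. access 2: HIT. Cache (LRU->MRU): [87 54 6 2]
  32. access 37: MISS, evict 87. Cache (LRU->MRU): [54 6 2 37]
  33. access 54: HIT. Cache (LRU->MRU): [6 2 37 54]
  34. access 54: HIT. Cache (LRU->MRU): [6 2 37 54]
  35. access 6: HIT. Cache (LRU->MRU): [2 37 54 6]
  36. access 6: HIT. Cache (LRU->MRU): [2 37 54 6]
  37. access 54: HIT. Cache (LRU->MRU): [2 37 6 54]
  38. access 54: HIT. Cache (LRU->MRU): [2 37 6 54]
Total: 28 hits, 10 misses, 6 evictions

Answer: 2 37 6 54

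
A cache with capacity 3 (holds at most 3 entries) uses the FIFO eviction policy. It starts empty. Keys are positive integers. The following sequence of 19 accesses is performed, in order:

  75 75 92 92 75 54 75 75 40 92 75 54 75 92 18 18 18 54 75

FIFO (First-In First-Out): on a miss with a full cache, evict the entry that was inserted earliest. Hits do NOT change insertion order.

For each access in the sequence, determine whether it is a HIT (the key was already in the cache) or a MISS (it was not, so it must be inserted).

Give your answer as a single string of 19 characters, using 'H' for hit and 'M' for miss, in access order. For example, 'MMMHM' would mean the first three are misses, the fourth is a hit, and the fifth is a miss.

Answer: MHMHHMHHMHMHHMMHHMM

Derivation:
FIFO simulation (capacity=3):
  1. access 75: MISS. Cache (old->new): [75]
  2. access 75: HIT. Cache (old->new): [75]
  3. access 92: MISS. Cache (old->new): [75 92]
  4. access 92: HIT. Cache (old->new): [75 92]
  5. access 75: HIT. Cache (old->new): [75 92]
  6. access 54: MISS. Cache (old->new): [75 92 54]
  7. access 75: HIT. Cache (old->new): [75 92 54]
  8. access 75: HIT. Cache (old->new): [75 92 54]
  9. access 40: MISS, evict 75. Cache (old->new): [92 54 40]
  10. access 92: HIT. Cache (old->new): [92 54 40]
  11. access 75: MISS, evict 92. Cache (old->new): [54 40 75]
  12. access 54: HIT. Cache (old->new): [54 40 75]
  13. access 75: HIT. Cache (old->new): [54 40 75]
  14. access 92: MISS, evict 54. Cache (old->new): [40 75 92]
  15. access 18: MISS, evict 40. Cache (old->new): [75 92 18]
  16. access 18: HIT. Cache (old->new): [75 92 18]
  17. access 18: HIT. Cache (old->new): [75 92 18]
  18. access 54: MISS, evict 75. Cache (old->new): [92 18 54]
  19. access 75: MISS, evict 92. Cache (old->new): [18 54 75]
Total: 10 hits, 9 misses, 6 evictions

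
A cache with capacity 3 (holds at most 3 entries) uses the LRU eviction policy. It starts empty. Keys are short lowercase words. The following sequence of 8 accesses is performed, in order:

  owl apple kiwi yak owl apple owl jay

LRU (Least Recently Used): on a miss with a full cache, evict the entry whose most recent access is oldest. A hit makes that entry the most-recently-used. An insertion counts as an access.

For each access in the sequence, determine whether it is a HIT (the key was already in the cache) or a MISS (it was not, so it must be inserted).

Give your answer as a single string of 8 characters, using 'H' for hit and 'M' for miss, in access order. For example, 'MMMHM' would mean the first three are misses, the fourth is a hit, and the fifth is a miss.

Answer: MMMMMMHM

Derivation:
LRU simulation (capacity=3):
  1. access owl: MISS. Cache (LRU->MRU): [owl]
  2. access apple: MISS. Cache (LRU->MRU): [owl apple]
  3. access kiwi: MISS. Cache (LRU->MRU): [owl apple kiwi]
  4. access yak: MISS, evict owl. Cache (LRU->MRU): [apple kiwi yak]
  5. access owl: MISS, evict apple. Cache (LRU->MRU): [kiwi yak owl]
  6. access apple: MISS, evict kiwi. Cache (LRU->MRU): [yak owl apple]
  7. access owl: HIT. Cache (LRU->MRU): [yak apple owl]
  8. access jay: MISS, evict yak. Cache (LRU->MRU): [apple owl jay]
Total: 1 hits, 7 misses, 4 evictions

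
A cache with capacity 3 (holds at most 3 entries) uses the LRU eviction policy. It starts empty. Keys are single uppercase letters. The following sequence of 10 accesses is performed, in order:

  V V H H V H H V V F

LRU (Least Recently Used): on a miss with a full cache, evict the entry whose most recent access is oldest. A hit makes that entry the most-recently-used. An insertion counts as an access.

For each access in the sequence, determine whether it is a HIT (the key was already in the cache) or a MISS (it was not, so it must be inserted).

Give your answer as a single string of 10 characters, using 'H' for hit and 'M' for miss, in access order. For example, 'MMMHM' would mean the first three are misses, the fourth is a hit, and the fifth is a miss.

Answer: MHMHHHHHHM

Derivation:
LRU simulation (capacity=3):
  1. access V: MISS. Cache (LRU->MRU): [V]
  2. access V: HIT. Cache (LRU->MRU): [V]
  3. access H: MISS. Cache (LRU->MRU): [V H]
  4. access H: HIT. Cache (LRU->MRU): [V H]
  5. access V: HIT. Cache (LRU->MRU): [H V]
  6. access H: HIT. Cache (LRU->MRU): [V H]
  7. access H: HIT. Cache (LRU->MRU): [V H]
  8. access V: HIT. Cache (LRU->MRU): [H V]
  9. access V: HIT. Cache (LRU->MRU): [H V]
  10. access F: MISS. Cache (LRU->MRU): [H V F]
Total: 7 hits, 3 misses, 0 evictions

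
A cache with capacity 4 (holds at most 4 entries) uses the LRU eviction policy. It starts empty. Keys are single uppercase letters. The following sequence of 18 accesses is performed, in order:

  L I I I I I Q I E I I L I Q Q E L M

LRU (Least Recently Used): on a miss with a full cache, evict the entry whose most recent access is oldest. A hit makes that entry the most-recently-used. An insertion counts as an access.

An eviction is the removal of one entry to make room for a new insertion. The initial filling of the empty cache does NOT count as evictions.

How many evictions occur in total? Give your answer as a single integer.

LRU simulation (capacity=4):
  1. access L: MISS. Cache (LRU->MRU): [L]
  2. access I: MISS. Cache (LRU->MRU): [L I]
  3. access I: HIT. Cache (LRU->MRU): [L I]
  4. access I: HIT. Cache (LRU->MRU): [L I]
  5. access I: HIT. Cache (LRU->MRU): [L I]
  6. access I: HIT. Cache (LRU->MRU): [L I]
  7. access Q: MISS. Cache (LRU->MRU): [L I Q]
  8. access I: HIT. Cache (LRU->MRU): [L Q I]
  9. access E: MISS. Cache (LRU->MRU): [L Q I E]
  10. access I: HIT. Cache (LRU->MRU): [L Q E I]
  11. access I: HIT. Cache (LRU->MRU): [L Q E I]
  12. access L: HIT. Cache (LRU->MRU): [Q E I L]
  13. access I: HIT. Cache (LRU->MRU): [Q E L I]
  14. access Q: HIT. Cache (LRU->MRU): [E L I Q]
  15. access Q: HIT. Cache (LRU->MRU): [E L I Q]
  16. access E: HIT. Cache (LRU->MRU): [L I Q E]
  17. access L: HIT. Cache (LRU->MRU): [I Q E L]
  18. access M: MISS, evict I. Cache (LRU->MRU): [Q E L M]
Total: 13 hits, 5 misses, 1 evictions

Answer: 1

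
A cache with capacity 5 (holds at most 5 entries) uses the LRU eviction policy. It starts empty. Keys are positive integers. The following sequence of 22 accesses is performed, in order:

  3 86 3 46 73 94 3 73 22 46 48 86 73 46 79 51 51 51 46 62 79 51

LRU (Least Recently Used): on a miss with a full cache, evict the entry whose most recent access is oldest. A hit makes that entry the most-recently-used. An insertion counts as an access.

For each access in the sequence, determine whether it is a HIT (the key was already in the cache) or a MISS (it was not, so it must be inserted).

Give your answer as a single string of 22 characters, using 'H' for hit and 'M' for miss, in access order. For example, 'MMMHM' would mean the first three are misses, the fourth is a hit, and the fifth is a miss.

Answer: MMHMMMHHMHMMHHMMHHHMHH

Derivation:
LRU simulation (capacity=5):
  1. access 3: MISS. Cache (LRU->MRU): [3]
  2. access 86: MISS. Cache (LRU->MRU): [3 86]
  3. access 3: HIT. Cache (LRU->MRU): [86 3]
  4. access 46: MISS. Cache (LRU->MRU): [86 3 46]
  5. access 73: MISS. Cache (LRU->MRU): [86 3 46 73]
  6. access 94: MISS. Cache (LRU->MRU): [86 3 46 73 94]
  7. access 3: HIT. Cache (LRU->MRU): [86 46 73 94 3]
  8. access 73: HIT. Cache (LRU->MRU): [86 46 94 3 73]
  9. access 22: MISS, evict 86. Cache (LRU->MRU): [46 94 3 73 22]
  10. access 46: HIT. Cache (LRU->MRU): [94 3 73 22 46]
  11. access 48: MISS, evict 94. Cache (LRU->MRU): [3 73 22 46 48]
  12. access 86: MISS, evict 3. Cache (LRU->MRU): [73 22 46 48 86]
  13. access 73: HIT. Cache (LRU->MRU): [22 46 48 86 73]
  14. access 46: HIT. Cache (LRU->MRU): [22 48 86 73 46]
  15. access 79: MISS, evict 22. Cache (LRU->MRU): [48 86 73 46 79]
  16. access 51: MISS, evict 48. Cache (LRU->MRU): [86 73 46 79 51]
  17. access 51: HIT. Cache (LRU->MRU): [86 73 46 79 51]
  18. access 51: HIT. Cache (LRU->MRU): [86 73 46 79 51]
  19. access 46: HIT. Cache (LRU->MRU): [86 73 79 51 46]
  20. access 62: MISS, evict 86. Cache (LRU->MRU): [73 79 51 46 62]
  21. access 79: HIT. Cache (LRU->MRU): [73 51 46 62 79]
  22. access 51: HIT. Cache (LRU->MRU): [73 46 62 79 51]
Total: 11 hits, 11 misses, 6 evictions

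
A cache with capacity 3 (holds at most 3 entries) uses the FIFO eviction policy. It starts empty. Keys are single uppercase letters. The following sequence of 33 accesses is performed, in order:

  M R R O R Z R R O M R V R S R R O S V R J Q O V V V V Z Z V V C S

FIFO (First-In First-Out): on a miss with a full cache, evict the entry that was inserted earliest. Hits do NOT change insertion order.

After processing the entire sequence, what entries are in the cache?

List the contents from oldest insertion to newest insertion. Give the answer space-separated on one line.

FIFO simulation (capacity=3):
  1. access M: MISS. Cache (old->new): [M]
  2. access R: MISS. Cache (old->new): [M R]
  3. access R: HIT. Cache (old->new): [M R]
  4. access O: MISS. Cache (old->new): [M R O]
  5. access R: HIT. Cache (old->new): [M R O]
  6. access Z: MISS, evict M. Cache (old->new): [R O Z]
  7. access R: HIT. Cache (old->new): [R O Z]
  8. access R: HIT. Cache (old->new): [R O Z]
  9. access O: HIT. Cache (old->new): [R O Z]
  10. access M: MISS, evict R. Cache (old->new): [O Z M]
  11. access R: MISS, evict O. Cache (old->new): [Z M R]
  12. access V: MISS, evict Z. Cache (old->new): [M R V]
  13. access R: HIT. Cache (old->new): [M R V]
  14. access S: MISS, evict M. Cache (old->new): [R V S]
  15. access R: HIT. Cache (old->new): [R V S]
  16. access R: HIT. Cache (old->new): [R V S]
  17. access O: MISS, evict R. Cache (old->new): [V S O]
  18. access S: HIT. Cache (old->new): [V S O]
  19. access V: HIT. Cache (old->new): [V S O]
  20. access R: MISS, evict V. Cache (old->new): [S O R]
  21. access J: MISS, evict S. Cache (old->new): [O R J]
  22. access Q: MISS, evict O. Cache (old->new): [R J Q]
  23. access O: MISS, evict R. Cache (old->new): [J Q O]
  24. access V: MISS, evict J. Cache (old->new): [Q O V]
  25. access V: HIT. Cache (old->new): [Q O V]
  26. access V: HIT. Cache (old->new): [Q O V]
  27. access V: HIT. Cache (old->new): [Q O V]
  28. access Z: MISS, evict Q. Cache (old->new): [O V Z]
  29. access Z: HIT. Cache (old->new): [O V Z]
  30. access V: HIT. Cache (old->new): [O V Z]
  31. access V: HIT. Cache (old->new): [O V Z]
  32. access C: MISS, evict O. Cache (old->new): [V Z C]
  33. access S: MISS, evict V. Cache (old->new): [Z C S]
Total: 16 hits, 17 misses, 14 evictions

Answer: Z C S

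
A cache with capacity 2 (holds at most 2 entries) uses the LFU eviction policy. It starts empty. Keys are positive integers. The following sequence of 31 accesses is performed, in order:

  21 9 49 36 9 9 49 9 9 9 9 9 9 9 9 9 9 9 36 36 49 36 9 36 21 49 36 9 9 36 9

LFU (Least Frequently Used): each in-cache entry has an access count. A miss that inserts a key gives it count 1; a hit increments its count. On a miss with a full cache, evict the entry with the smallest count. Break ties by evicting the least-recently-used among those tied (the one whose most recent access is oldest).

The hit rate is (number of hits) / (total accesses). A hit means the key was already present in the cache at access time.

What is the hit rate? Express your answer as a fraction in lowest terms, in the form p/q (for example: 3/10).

LFU simulation (capacity=2):
  1. access 21: MISS. Cache: [21(c=1)]
  2. access 9: MISS. Cache: [21(c=1) 9(c=1)]
  3. access 49: MISS, evict 21(c=1). Cache: [9(c=1) 49(c=1)]
  4. access 36: MISS, evict 9(c=1). Cache: [49(c=1) 36(c=1)]
  5. access 9: MISS, evict 49(c=1). Cache: [36(c=1) 9(c=1)]
  6. access 9: HIT, count now 2. Cache: [36(c=1) 9(c=2)]
  7. access 49: MISS, evict 36(c=1). Cache: [49(c=1) 9(c=2)]
  8. access 9: HIT, count now 3. Cache: [49(c=1) 9(c=3)]
  9. access 9: HIT, count now 4. Cache: [49(c=1) 9(c=4)]
  10. access 9: HIT, count now 5. Cache: [49(c=1) 9(c=5)]
  11. access 9: HIT, count now 6. Cache: [49(c=1) 9(c=6)]
  12. access 9: HIT, count now 7. Cache: [49(c=1) 9(c=7)]
  13. access 9: HIT, count now 8. Cache: [49(c=1) 9(c=8)]
  14. access 9: HIT, count now 9. Cache: [49(c=1) 9(c=9)]
  15. access 9: HIT, count now 10. Cache: [49(c=1) 9(c=10)]
  16. access 9: HIT, count now 11. Cache: [49(c=1) 9(c=11)]
  17. access 9: HIT, count now 12. Cache: [49(c=1) 9(c=12)]
  18. access 9: HIT, count now 13. Cache: [49(c=1) 9(c=13)]
  19. access 36: MISS, evict 49(c=1). Cache: [36(c=1) 9(c=13)]
  20. access 36: HIT, count now 2. Cache: [36(c=2) 9(c=13)]
  21. access 49: MISS, evict 36(c=2). Cache: [49(c=1) 9(c=13)]
  22. access 36: MISS, evict 49(c=1). Cache: [36(c=1) 9(c=13)]
  23. access 9: HIT, count now 14. Cache: [36(c=1) 9(c=14)]
  24. access 36: HIT, count now 2. Cache: [36(c=2) 9(c=14)]
  25. access 21: MISS, evict 36(c=2). Cache: [21(c=1) 9(c=14)]
  26. access 49: MISS, evict 21(c=1). Cache: [49(c=1) 9(c=14)]
  27. access 36: MISS, evict 49(c=1). Cache: [36(c=1) 9(c=14)]
  28. access 9: HIT, count now 15. Cache: [36(c=1) 9(c=15)]
  29. access 9: HIT, count now 16. Cache: [36(c=1) 9(c=16)]
  30. access 36: HIT, count now 2. Cache: [36(c=2) 9(c=16)]
  31. access 9: HIT, count now 17. Cache: [36(c=2) 9(c=17)]
Total: 19 hits, 12 misses, 10 evictions

Hit rate = 19/31

Answer: 19/31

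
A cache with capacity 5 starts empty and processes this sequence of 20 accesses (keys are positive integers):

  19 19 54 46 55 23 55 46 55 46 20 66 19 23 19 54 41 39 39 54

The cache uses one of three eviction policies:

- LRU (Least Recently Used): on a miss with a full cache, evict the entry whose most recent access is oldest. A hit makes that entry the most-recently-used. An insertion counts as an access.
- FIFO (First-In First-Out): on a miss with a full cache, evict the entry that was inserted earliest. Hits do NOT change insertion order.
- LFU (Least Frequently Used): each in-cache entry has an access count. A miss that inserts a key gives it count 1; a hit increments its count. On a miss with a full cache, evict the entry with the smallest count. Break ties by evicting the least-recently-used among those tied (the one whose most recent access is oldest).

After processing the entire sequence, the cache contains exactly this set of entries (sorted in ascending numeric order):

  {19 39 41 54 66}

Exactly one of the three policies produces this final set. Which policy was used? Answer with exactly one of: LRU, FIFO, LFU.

Simulating under each policy and comparing final sets:
  LRU: final set = {19 23 39 41 54} -> differs
  FIFO: final set = {19 39 41 54 66} -> MATCHES target
  LFU: final set = {19 39 46 54 55} -> differs
Only FIFO produces the target set.

Answer: FIFO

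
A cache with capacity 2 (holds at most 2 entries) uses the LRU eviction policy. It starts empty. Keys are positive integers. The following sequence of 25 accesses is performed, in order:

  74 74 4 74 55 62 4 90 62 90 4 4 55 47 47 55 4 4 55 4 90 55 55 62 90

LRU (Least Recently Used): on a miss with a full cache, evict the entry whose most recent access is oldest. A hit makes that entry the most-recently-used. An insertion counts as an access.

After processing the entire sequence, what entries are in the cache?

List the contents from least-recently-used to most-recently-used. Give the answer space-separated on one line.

LRU simulation (capacity=2):
  1. access 74: MISS. Cache (LRU->MRU): [74]
  2. access 74: HIT. Cache (LRU->MRU): [74]
  3. access 4: MISS. Cache (LRU->MRU): [74 4]
  4. access 74: HIT. Cache (LRU->MRU): [4 74]
  5. access 55: MISS, evict 4. Cache (LRU->MRU): [74 55]
  6. access 62: MISS, evict 74. Cache (LRU->MRU): [55 62]
  7. access 4: MISS, evict 55. Cache (LRU->MRU): [62 4]
  8. access 90: MISS, evict 62. Cache (LRU->MRU): [4 90]
  9. access 62: MISS, evict 4. Cache (LRU->MRU): [90 62]
  10. access 90: HIT. Cache (LRU->MRU): [62 90]
  11. access 4: MISS, evict 62. Cache (LRU->MRU): [90 4]
  12. access 4: HIT. Cache (LRU->MRU): [90 4]
  13. access 55: MISS, evict 90. Cache (LRU->MRU): [4 55]
  14. access 47: MISS, evict 4. Cache (LRU->MRU): [55 47]
  15. access 47: HIT. Cache (LRU->MRU): [55 47]
  16. access 55: HIT. Cache (LRU->MRU): [47 55]
  17. access 4: MISS, evict 47. Cache (LRU->MRU): [55 4]
  18. access 4: HIT. Cache (LRU->MRU): [55 4]
  19. access 55: HIT. Cache (LRU->MRU): [4 55]
  20. access 4: HIT. Cache (LRU->MRU): [55 4]
  21. access 90: MISS, evict 55. Cache (LRU->MRU): [4 90]
  22. access 55: MISS, evict 4. Cache (LRU->MRU): [90 55]
  23. access 55: HIT. Cache (LRU->MRU): [90 55]
  24. access 62: MISS, evict 90. Cache (LRU->MRU): [55 62]
  25. access 90: MISS, evict 55. Cache (LRU->MRU): [62 90]
Total: 10 hits, 15 misses, 13 evictions

Answer: 62 90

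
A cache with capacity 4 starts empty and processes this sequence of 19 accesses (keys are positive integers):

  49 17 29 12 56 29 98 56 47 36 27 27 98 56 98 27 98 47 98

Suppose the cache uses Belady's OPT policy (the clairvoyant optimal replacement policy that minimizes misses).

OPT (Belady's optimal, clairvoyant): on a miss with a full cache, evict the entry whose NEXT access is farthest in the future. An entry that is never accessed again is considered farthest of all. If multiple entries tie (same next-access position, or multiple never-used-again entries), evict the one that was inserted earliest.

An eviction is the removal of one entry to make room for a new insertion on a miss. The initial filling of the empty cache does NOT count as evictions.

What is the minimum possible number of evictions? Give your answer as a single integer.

OPT (Belady) simulation (capacity=4):
  1. access 49: MISS. Cache: [49]
  2. access 17: MISS. Cache: [49 17]
  3. access 29: MISS. Cache: [49 17 29]
  4. access 12: MISS. Cache: [49 17 29 12]
  5. access 56: MISS, evict 49 (next use: never). Cache: [17 29 12 56]
  6. access 29: HIT. Next use of 29: never. Cache: [17 29 12 56]
  7. access 98: MISS, evict 17 (next use: never). Cache: [29 12 56 98]
  8. access 56: HIT. Next use of 56: step 14. Cache: [29 12 56 98]
  9. access 47: MISS, evict 29 (next use: never). Cache: [12 56 98 47]
  10. access 36: MISS, evict 12 (next use: never). Cache: [56 98 47 36]
  11. access 27: MISS, evict 36 (next use: never). Cache: [56 98 47 27]
  12. access 27: HIT. Next use of 27: step 16. Cache: [56 98 47 27]
  13. access 98: HIT. Next use of 98: step 15. Cache: [56 98 47 27]
  14. access 56: HIT. Next use of 56: never. Cache: [56 98 47 27]
  15. access 98: HIT. Next use of 98: step 17. Cache: [56 98 47 27]
  16. access 27: HIT. Next use of 27: never. Cache: [56 98 47 27]
  17. access 98: HIT. Next use of 98: step 19. Cache: [56 98 47 27]
  18. access 47: HIT. Next use of 47: never. Cache: [56 98 47 27]
  19. access 98: HIT. Next use of 98: never. Cache: [56 98 47 27]
Total: 10 hits, 9 misses, 5 evictions

Answer: 5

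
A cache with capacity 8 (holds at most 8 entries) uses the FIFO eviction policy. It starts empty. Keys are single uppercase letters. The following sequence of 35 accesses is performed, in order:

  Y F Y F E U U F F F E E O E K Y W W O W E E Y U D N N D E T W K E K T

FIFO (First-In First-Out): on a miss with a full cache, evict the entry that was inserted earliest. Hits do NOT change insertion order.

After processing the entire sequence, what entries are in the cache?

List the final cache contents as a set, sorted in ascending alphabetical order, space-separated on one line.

Answer: D E K N O T U W

Derivation:
FIFO simulation (capacity=8):
  1. access Y: MISS. Cache (old->new): [Y]
  2. access F: MISS. Cache (old->new): [Y F]
  3. access Y: HIT. Cache (old->new): [Y F]
  4. access F: HIT. Cache (old->new): [Y F]
  5. access E: MISS. Cache (old->new): [Y F E]
  6. access U: MISS. Cache (old->new): [Y F E U]
  7. access U: HIT. Cache (old->new): [Y F E U]
  8. access F: HIT. Cache (old->new): [Y F E U]
  9. access F: HIT. Cache (old->new): [Y F E U]
  10. access F: HIT. Cache (old->new): [Y F E U]
  11. access E: HIT. Cache (old->new): [Y F E U]
  12. access E: HIT. Cache (old->new): [Y F E U]
  13. access O: MISS. Cache (old->new): [Y F E U O]
  14. access E: HIT. Cache (old->new): [Y F E U O]
  15. access K: MISS. Cache (old->new): [Y F E U O K]
  16. access Y: HIT. Cache (old->new): [Y F E U O K]
  17. access W: MISS. Cache (old->new): [Y F E U O K W]
  18. access W: HIT. Cache (old->new): [Y F E U O K W]
  19. access O: HIT. Cache (old->new): [Y F E U O K W]
  20. access W: HIT. Cache (old->new): [Y F E U O K W]
  21. access E: HIT. Cache (old->new): [Y F E U O K W]
  22. access E: HIT. Cache (old->new): [Y F E U O K W]
  23. access Y: HIT. Cache (old->new): [Y F E U O K W]
  24. access U: HIT. Cache (old->new): [Y F E U O K W]
  25. access D: MISS. Cache (old->new): [Y F E U O K W D]
  26. access N: MISS, evict Y. Cache (old->new): [F E U O K W D N]
  27. access N: HIT. Cache (old->new): [F E U O K W D N]
  28. access D: HIT. Cache (old->new): [F E U O K W D N]
  29. access E: HIT. Cache (old->new): [F E U O K W D N]
  30. access T: MISS, evict F. Cache (old->new): [E U O K W D N T]
  31. access W: HIT. Cache (old->new): [E U O K W D N T]
  32. access K: HIT. Cache (old->new): [E U O K W D N T]
  33. access E: HIT. Cache (old->new): [E U O K W D N T]
  34. access K: HIT. Cache (old->new): [E U O K W D N T]
  35. access T: HIT. Cache (old->new): [E U O K W D N T]
Total: 25 hits, 10 misses, 2 evictions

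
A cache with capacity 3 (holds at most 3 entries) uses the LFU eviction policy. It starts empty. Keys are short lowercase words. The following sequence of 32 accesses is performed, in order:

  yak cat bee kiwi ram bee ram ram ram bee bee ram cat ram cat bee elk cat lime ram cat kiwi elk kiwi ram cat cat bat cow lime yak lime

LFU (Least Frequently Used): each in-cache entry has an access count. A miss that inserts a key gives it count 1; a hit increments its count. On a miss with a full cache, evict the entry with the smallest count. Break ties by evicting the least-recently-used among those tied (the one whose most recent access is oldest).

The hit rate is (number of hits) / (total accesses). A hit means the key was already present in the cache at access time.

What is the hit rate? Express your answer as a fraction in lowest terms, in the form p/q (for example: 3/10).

Answer: 13/32

Derivation:
LFU simulation (capacity=3):
  1. access yak: MISS. Cache: [yak(c=1)]
  2. access cat: MISS. Cache: [yak(c=1) cat(c=1)]
  3. access bee: MISS. Cache: [yak(c=1) cat(c=1) bee(c=1)]
  4. access kiwi: MISS, evict yak(c=1). Cache: [cat(c=1) bee(c=1) kiwi(c=1)]
  5. access ram: MISS, evict cat(c=1). Cache: [bee(c=1) kiwi(c=1) ram(c=1)]
  6. access bee: HIT, count now 2. Cache: [kiwi(c=1) ram(c=1) bee(c=2)]
  7. access ram: HIT, count now 2. Cache: [kiwi(c=1) bee(c=2) ram(c=2)]
  8. access ram: HIT, count now 3. Cache: [kiwi(c=1) bee(c=2) ram(c=3)]
  9. access ram: HIT, count now 4. Cache: [kiwi(c=1) bee(c=2) ram(c=4)]
  10. access bee: HIT, count now 3. Cache: [kiwi(c=1) bee(c=3) ram(c=4)]
  11. access bee: HIT, count now 4. Cache: [kiwi(c=1) ram(c=4) bee(c=4)]
  12. access ram: HIT, count now 5. Cache: [kiwi(c=1) bee(c=4) ram(c=5)]
  13. access cat: MISS, evict kiwi(c=1). Cache: [cat(c=1) bee(c=4) ram(c=5)]
  14. access ram: HIT, count now 6. Cache: [cat(c=1) bee(c=4) ram(c=6)]
  15. access cat: HIT, count now 2. Cache: [cat(c=2) bee(c=4) ram(c=6)]
  16. access bee: HIT, count now 5. Cache: [cat(c=2) bee(c=5) ram(c=6)]
  17. access elk: MISS, evict cat(c=2). Cache: [elk(c=1) bee(c=5) ram(c=6)]
  18. access cat: MISS, evict elk(c=1). Cache: [cat(c=1) bee(c=5) ram(c=6)]
  19. access lime: MISS, evict cat(c=1). Cache: [lime(c=1) bee(c=5) ram(c=6)]
  20. access ram: HIT, count now 7. Cache: [lime(c=1) bee(c=5) ram(c=7)]
  21. access cat: MISS, evict lime(c=1). Cache: [cat(c=1) bee(c=5) ram(c=7)]
  22. access kiwi: MISS, evict cat(c=1). Cache: [kiwi(c=1) bee(c=5) ram(c=7)]
  23. access elk: MISS, evict kiwi(c=1). Cache: [elk(c=1) bee(c=5) ram(c=7)]
  24. access kiwi: MISS, evict elk(c=1). Cache: [kiwi(c=1) bee(c=5) ram(c=7)]
  25. access ram: HIT, count now 8. Cache: [kiwi(c=1) bee(c=5) ram(c=8)]
  26. access cat: MISS, evict kiwi(c=1). Cache: [cat(c=1) bee(c=5) ram(c=8)]
  27. access cat: HIT, count now 2. Cache: [cat(c=2) bee(c=5) ram(c=8)]
  28. access bat: MISS, evict cat(c=2). Cache: [bat(c=1) bee(c=5) ram(c=8)]
  29. access cow: MISS, evict bat(c=1). Cache: [cow(c=1) bee(c=5) ram(c=8)]
  30. access lime: MISS, evict cow(c=1). Cache: [lime(c=1) bee(c=5) ram(c=8)]
  31. access yak: MISS, evict lime(c=1). Cache: [yak(c=1) bee(c=5) ram(c=8)]
  32. access lime: MISS, evict yak(c=1). Cache: [lime(c=1) bee(c=5) ram(c=8)]
Total: 13 hits, 19 misses, 16 evictions

Hit rate = 13/32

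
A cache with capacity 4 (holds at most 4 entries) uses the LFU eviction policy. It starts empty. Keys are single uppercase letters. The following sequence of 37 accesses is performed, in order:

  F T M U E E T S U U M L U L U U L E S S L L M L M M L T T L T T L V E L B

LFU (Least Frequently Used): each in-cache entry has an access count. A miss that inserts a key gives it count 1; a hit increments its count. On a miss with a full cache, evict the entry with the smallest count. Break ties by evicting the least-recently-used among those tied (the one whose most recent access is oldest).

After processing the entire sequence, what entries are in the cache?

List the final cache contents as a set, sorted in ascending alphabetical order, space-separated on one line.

LFU simulation (capacity=4):
  1. access F: MISS. Cache: [F(c=1)]
  2. access T: MISS. Cache: [F(c=1) T(c=1)]
  3. access M: MISS. Cache: [F(c=1) T(c=1) M(c=1)]
  4. access U: MISS. Cache: [F(c=1) T(c=1) M(c=1) U(c=1)]
  5. access E: MISS, evict F(c=1). Cache: [T(c=1) M(c=1) U(c=1) E(c=1)]
  6. access E: HIT, count now 2. Cache: [T(c=1) M(c=1) U(c=1) E(c=2)]
  7. access T: HIT, count now 2. Cache: [M(c=1) U(c=1) E(c=2) T(c=2)]
  8. access S: MISS, evict M(c=1). Cache: [U(c=1) S(c=1) E(c=2) T(c=2)]
  9. access U: HIT, count now 2. Cache: [S(c=1) E(c=2) T(c=2) U(c=2)]
  10. access U: HIT, count now 3. Cache: [S(c=1) E(c=2) T(c=2) U(c=3)]
  11. access M: MISS, evict S(c=1). Cache: [M(c=1) E(c=2) T(c=2) U(c=3)]
  12. access L: MISS, evict M(c=1). Cache: [L(c=1) E(c=2) T(c=2) U(c=3)]
  13. access U: HIT, count now 4. Cache: [L(c=1) E(c=2) T(c=2) U(c=4)]
  14. access L: HIT, count now 2. Cache: [E(c=2) T(c=2) L(c=2) U(c=4)]
  15. access U: HIT, count now 5. Cache: [E(c=2) T(c=2) L(c=2) U(c=5)]
  16. access U: HIT, count now 6. Cache: [E(c=2) T(c=2) L(c=2) U(c=6)]
  17. access L: HIT, count now 3. Cache: [E(c=2) T(c=2) L(c=3) U(c=6)]
  18. access E: HIT, count now 3. Cache: [T(c=2) L(c=3) E(c=3) U(c=6)]
  19. access S: MISS, evict T(c=2). Cache: [S(c=1) L(c=3) E(c=3) U(c=6)]
  20. access S: HIT, count now 2. Cache: [S(c=2) L(c=3) E(c=3) U(c=6)]
  21. access L: HIT, count now 4. Cache: [S(c=2) E(c=3) L(c=4) U(c=6)]
  22. access L: HIT, count now 5. Cache: [S(c=2) E(c=3) L(c=5) U(c=6)]
  23. access M: MISS, evict S(c=2). Cache: [M(c=1) E(c=3) L(c=5) U(c=6)]
  24. access L: HIT, count now 6. Cache: [M(c=1) E(c=3) U(c=6) L(c=6)]
  25. access M: HIT, count now 2. Cache: [M(c=2) E(c=3) U(c=6) L(c=6)]
  26. access M: HIT, count now 3. Cache: [E(c=3) M(c=3) U(c=6) L(c=6)]
  27. access L: HIT, count now 7. Cache: [E(c=3) M(c=3) U(c=6) L(c=7)]
  28. access T: MISS, evict E(c=3). Cache: [T(c=1) M(c=3) U(c=6) L(c=7)]
  29. access T: HIT, count now 2. Cache: [T(c=2) M(c=3) U(c=6) L(c=7)]
  30. access L: HIT, count now 8. Cache: [T(c=2) M(c=3) U(c=6) L(c=8)]
  31. access T: HIT, count now 3. Cache: [M(c=3) T(c=3) U(c=6) L(c=8)]
  32. access T: HIT, count now 4. Cache: [M(c=3) T(c=4) U(c=6) L(c=8)]
  33. access L: HIT, count now 9. Cache: [M(c=3) T(c=4) U(c=6) L(c=9)]
  34. access V: MISS, evict M(c=3). Cache: [V(c=1) T(c=4) U(c=6) L(c=9)]
  35. access E: MISS, evict V(c=1). Cache: [E(c=1) T(c=4) U(c=6) L(c=9)]
  36. access L: HIT, count now 10. Cache: [E(c=1) T(c=4) U(c=6) L(c=10)]
  37. access B: MISS, evict E(c=1). Cache: [B(c=1) T(c=4) U(c=6) L(c=10)]
Total: 23 hits, 14 misses, 10 evictions

Answer: B L T U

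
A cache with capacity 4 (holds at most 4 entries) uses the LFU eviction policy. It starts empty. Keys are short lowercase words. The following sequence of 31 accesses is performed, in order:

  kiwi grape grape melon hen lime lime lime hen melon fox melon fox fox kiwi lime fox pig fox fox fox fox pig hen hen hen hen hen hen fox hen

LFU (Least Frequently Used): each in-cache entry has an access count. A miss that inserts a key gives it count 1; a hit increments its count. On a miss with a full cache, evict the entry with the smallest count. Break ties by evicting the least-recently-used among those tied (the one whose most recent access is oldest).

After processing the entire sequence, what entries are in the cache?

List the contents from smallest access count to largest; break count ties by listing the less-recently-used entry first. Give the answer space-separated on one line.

Answer: melon lime hen fox

Derivation:
LFU simulation (capacity=4):
  1. access kiwi: MISS. Cache: [kiwi(c=1)]
  2. access grape: MISS. Cache: [kiwi(c=1) grape(c=1)]
  3. access grape: HIT, count now 2. Cache: [kiwi(c=1) grape(c=2)]
  4. access melon: MISS. Cache: [kiwi(c=1) melon(c=1) grape(c=2)]
  5. access hen: MISS. Cache: [kiwi(c=1) melon(c=1) hen(c=1) grape(c=2)]
  6. access lime: MISS, evict kiwi(c=1). Cache: [melon(c=1) hen(c=1) lime(c=1) grape(c=2)]
  7. access lime: HIT, count now 2. Cache: [melon(c=1) hen(c=1) grape(c=2) lime(c=2)]
  8. access lime: HIT, count now 3. Cache: [melon(c=1) hen(c=1) grape(c=2) lime(c=3)]
  9. access hen: HIT, count now 2. Cache: [melon(c=1) grape(c=2) hen(c=2) lime(c=3)]
  10. access melon: HIT, count now 2. Cache: [grape(c=2) hen(c=2) melon(c=2) lime(c=3)]
  11. access fox: MISS, evict grape(c=2). Cache: [fox(c=1) hen(c=2) melon(c=2) lime(c=3)]
  12. access melon: HIT, count now 3. Cache: [fox(c=1) hen(c=2) lime(c=3) melon(c=3)]
  13. access fox: HIT, count now 2. Cache: [hen(c=2) fox(c=2) lime(c=3) melon(c=3)]
  14. access fox: HIT, count now 3. Cache: [hen(c=2) lime(c=3) melon(c=3) fox(c=3)]
  15. access kiwi: MISS, evict hen(c=2). Cache: [kiwi(c=1) lime(c=3) melon(c=3) fox(c=3)]
  16. access lime: HIT, count now 4. Cache: [kiwi(c=1) melon(c=3) fox(c=3) lime(c=4)]
  17. access fox: HIT, count now 4. Cache: [kiwi(c=1) melon(c=3) lime(c=4) fox(c=4)]
  18. access pig: MISS, evict kiwi(c=1). Cache: [pig(c=1) melon(c=3) lime(c=4) fox(c=4)]
  19. access fox: HIT, count now 5. Cache: [pig(c=1) melon(c=3) lime(c=4) fox(c=5)]
  20. access fox: HIT, count now 6. Cache: [pig(c=1) melon(c=3) lime(c=4) fox(c=6)]
  21. access fox: HIT, count now 7. Cache: [pig(c=1) melon(c=3) lime(c=4) fox(c=7)]
  22. access fox: HIT, count now 8. Cache: [pig(c=1) melon(c=3) lime(c=4) fox(c=8)]
  23. access pig: HIT, count now 2. Cache: [pig(c=2) melon(c=3) lime(c=4) fox(c=8)]
  24. access hen: MISS, evict pig(c=2). Cache: [hen(c=1) melon(c=3) lime(c=4) fox(c=8)]
  25. access hen: HIT, count now 2. Cache: [hen(c=2) melon(c=3) lime(c=4) fox(c=8)]
  26. access hen: HIT, count now 3. Cache: [melon(c=3) hen(c=3) lime(c=4) fox(c=8)]
  27. access hen: HIT, count now 4. Cache: [melon(c=3) lime(c=4) hen(c=4) fox(c=8)]
  28. access hen: HIT, count now 5. Cache: [melon(c=3) lime(c=4) hen(c=5) fox(c=8)]
  29. access hen: HIT, count now 6. Cache: [melon(c=3) lime(c=4) hen(c=6) fox(c=8)]
  30. access fox: HIT, count now 9. Cache: [melon(c=3) lime(c=4) hen(c=6) fox(c=9)]
  31. access hen: HIT, count now 7. Cache: [melon(c=3) lime(c=4) hen(c=7) fox(c=9)]
Total: 22 hits, 9 misses, 5 evictions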